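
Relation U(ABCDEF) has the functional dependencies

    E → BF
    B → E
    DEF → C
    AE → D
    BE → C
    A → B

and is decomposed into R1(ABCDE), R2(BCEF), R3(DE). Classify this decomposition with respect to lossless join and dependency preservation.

lossless and dependency-preserving

Lossless test (chase): Rows 1 and 2 agree on E; apply E→BF and equate their BF entries. Rows 1 and 3 agree on E; apply E→BF and equate their BF entries. Rows 1 and 3 agree on DEF; apply DEF→C and equate their C entries. Row 1 is now all distinguished symbols — the join is lossless.
Dependency preservation: DEF → C is not contained in any single fragment, but the restricted closure of its left-hand side across the fragments still reaches the right-hand side; the remaining FDs each lie inside some fragment. All dependencies are preserved.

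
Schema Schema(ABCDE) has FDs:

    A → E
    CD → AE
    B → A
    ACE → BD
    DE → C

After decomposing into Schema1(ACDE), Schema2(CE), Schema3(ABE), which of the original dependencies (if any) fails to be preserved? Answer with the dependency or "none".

ACE → BD

Check ACE → BD: no single fragment contains all of {ABCDE}, and the restricted closure of {ACE} across the fragments never reaches {BD}.
A → E is preserved.
CD → AE is preserved.
B → A is preserved.
DE → C is preserved.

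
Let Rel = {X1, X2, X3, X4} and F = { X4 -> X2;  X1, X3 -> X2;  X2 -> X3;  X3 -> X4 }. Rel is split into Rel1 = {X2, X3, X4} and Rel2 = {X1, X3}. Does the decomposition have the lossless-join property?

Yes

Common attributes: Rel1 ∩ Rel2 = {X3}.
Closure of {X3}: X3 → X4 applies, adding X4; X4 → X2 applies, adding X2. So (X3)⁺ = {X2, X3, X4}.
This closure contains every attribute of Rel1, so Rel1 ∩ Rel2 → Rel1. The join is lossless.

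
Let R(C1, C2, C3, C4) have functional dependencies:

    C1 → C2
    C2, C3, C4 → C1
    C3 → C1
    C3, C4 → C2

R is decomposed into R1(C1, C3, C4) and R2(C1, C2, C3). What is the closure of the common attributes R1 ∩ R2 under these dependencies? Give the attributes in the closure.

R1 ∩ R2 = {C1, C3}.
C1 → C2 applies, adding C2
Closure: {C1, C2, C3}.

C1, C2, C3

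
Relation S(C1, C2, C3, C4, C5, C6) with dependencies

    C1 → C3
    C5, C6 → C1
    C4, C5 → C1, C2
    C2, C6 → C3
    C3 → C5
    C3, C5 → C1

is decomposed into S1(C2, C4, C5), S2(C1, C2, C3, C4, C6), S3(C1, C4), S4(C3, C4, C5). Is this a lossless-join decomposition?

Yes

Chase test. Columns are C1, C2, C3, C4, C5, C6; row i has aⱼ where attribute j ∈ Si, else bᵢⱼ.
Initial tableau (one row per fragment):
  row 1: b11 a2 b13 a4 a5 b16
  row 2: a1 a2 a3 a4 b25 a6
  row 3: a1 b32 b33 a4 b35 b36
  row 4: b41 b42 a3 a4 a5 b46
Rows 2 and 3 agree on C1; apply C1→C3 and equate their C3 entries.
Rows 1 and 4 agree on C4, C5; apply C4, C5→C1, C2 and equate their C1, C2 entries.
Rows 2 and 3 agree on C3; apply C3→C5 and equate their C5 entries.
Rows 2 and 4 agree on C3; apply C3→C5 and equate their C5 entries.
Rows 2 and 4 agree on C3, C5; apply C3, C5→C1 and equate their C1 entries.
Rows 1 and 2 agree on C1; apply C1→C3 and equate their C3 entries.
Rows 1 and 3 agree on C4, C5; apply C4, C5→C1, C2 and equate their C1, C2 entries.
Row 2 is now all distinguished symbols — the join is lossless.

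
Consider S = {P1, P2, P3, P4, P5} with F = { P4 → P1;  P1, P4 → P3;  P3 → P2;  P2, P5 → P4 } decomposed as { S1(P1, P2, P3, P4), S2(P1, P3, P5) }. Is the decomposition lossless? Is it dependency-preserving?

Lossless test: (P1, P3)⁺ = {P1, P2, P3}, which is a superkey of neither fragment — lossy.
Dependency preservation: the restricted closure of {P2, P5} across the fragments never reaches {P4}, so P2, P5 → P4 cannot be enforced without a join — not preserved.

lossy and not dependency-preserving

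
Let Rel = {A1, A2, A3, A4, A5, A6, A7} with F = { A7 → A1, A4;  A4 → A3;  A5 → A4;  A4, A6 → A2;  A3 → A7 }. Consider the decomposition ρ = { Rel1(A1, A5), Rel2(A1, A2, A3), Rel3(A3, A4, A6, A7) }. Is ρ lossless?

No

Chase test. Columns are A1, A2, A3, A4, A5, A6, A7; row i has aⱼ where attribute j ∈ Reli, else bᵢⱼ.
Initial tableau (one row per fragment):
  row 1: a1 b12 b13 b14 a5 b16 b17
  row 2: a1 a2 a3 b24 b25 b26 b27
  row 3: b31 b32 a3 a4 b35 a6 a7
Rows 2 and 3 agree on A3; apply A3→A7 and equate their A7 entries.
Rows 2 and 3 agree on A7; apply A7→A1, A4 and equate their A1, A4 entries.
No row becomes fully distinguished — the join is lossy.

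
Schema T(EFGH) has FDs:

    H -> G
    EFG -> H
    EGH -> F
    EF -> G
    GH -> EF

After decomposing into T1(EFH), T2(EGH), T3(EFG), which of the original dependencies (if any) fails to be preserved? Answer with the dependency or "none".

H → G lies within T2.
EFG → H: restricted closure across fragments reaches H.
EGH → F: restricted closure across fragments reaches F.
EF → G lies within T3.
GH → EF: restricted closure across fragments reaches EF.
Every dependency is enforceable on the fragments, so the decomposition is dependency-preserving.

none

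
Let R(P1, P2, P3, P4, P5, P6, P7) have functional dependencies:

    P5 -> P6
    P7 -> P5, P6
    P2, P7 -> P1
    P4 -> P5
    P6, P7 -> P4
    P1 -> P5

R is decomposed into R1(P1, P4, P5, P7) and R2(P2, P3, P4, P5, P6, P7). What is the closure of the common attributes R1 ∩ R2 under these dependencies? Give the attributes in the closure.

R1 ∩ R2 = {P4, P5, P7}.
P5 → P6 applies, adding P6
Closure: {P4, P5, P6, P7}.

P4, P5, P6, P7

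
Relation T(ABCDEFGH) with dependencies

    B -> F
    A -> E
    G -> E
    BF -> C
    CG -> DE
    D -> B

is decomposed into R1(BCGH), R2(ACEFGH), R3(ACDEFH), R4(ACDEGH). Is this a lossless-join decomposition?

Yes

Chase test. Columns are ABCDEFGH; row i has aⱼ where attribute j ∈ Ri, else bᵢⱼ.
Initial tableau (one row per fragment):
  row 1: b11 a2 a3 b14 b15 b16 a7 a8
  row 2: a1 b22 a3 b24 a5 a6 a7 a8
  row 3: a1 b32 a3 a4 a5 a6 b37 a8
  row 4: a1 b42 a3 a4 a5 b46 a7 a8
Rows 1 and 2 agree on G; apply G→E and equate their E entries.
Rows 1 and 2 agree on CG; apply CG→DE and equate their DE entries.
Rows 1 and 4 agree on CG; apply CG→DE and equate their DE entries.
Rows 1 and 2 agree on D; apply D→B and equate their B entries.
Rows 1 and 3 agree on D; apply D→B and equate their B entries.
Rows 1 and 4 agree on D; apply D→B and equate their B entries.
Rows 1 and 2 agree on B; apply B→F and equate their F entries.
Rows 1 and 4 agree on B; apply B→F and equate their F entries.
Row 2 is now all distinguished symbols — the join is lossless.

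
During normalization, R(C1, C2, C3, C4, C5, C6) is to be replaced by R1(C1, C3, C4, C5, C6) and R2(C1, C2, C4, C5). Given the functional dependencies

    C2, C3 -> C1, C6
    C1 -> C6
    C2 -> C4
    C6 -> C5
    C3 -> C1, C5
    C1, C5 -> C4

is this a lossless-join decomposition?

No

Common attributes: R1 ∩ R2 = {C1, C4, C5}.
Closure of {C1, C4, C5}: C1 → C6 applies, adding C6. So (C1, C4, C5)⁺ = {C1, C4, C5, C6}.
The closure contains neither all of R1 = {C1, C3, C4, C5, C6} nor all of R2 = {C1, C2, C4, C5}, so the common attributes are not a superkey of either fragment. The join is lossy.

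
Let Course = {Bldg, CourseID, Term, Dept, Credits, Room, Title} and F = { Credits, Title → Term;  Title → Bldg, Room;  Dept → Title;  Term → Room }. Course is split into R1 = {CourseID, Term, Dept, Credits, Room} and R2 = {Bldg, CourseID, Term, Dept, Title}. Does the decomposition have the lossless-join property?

Yes

Common attributes: R1 ∩ R2 = {CourseID, Term, Dept}.
Closure of {CourseID, Term, Dept}: Dept → Title applies, adding Title; Term → Room applies, adding Room; Title → Bldg, Room applies, adding Bldg. So (CourseID, Term, Dept)⁺ = {Bldg, CourseID, Term, Dept, Room, Title}.
This closure contains every attribute of R2, so R1 ∩ R2 → R2. The join is lossless.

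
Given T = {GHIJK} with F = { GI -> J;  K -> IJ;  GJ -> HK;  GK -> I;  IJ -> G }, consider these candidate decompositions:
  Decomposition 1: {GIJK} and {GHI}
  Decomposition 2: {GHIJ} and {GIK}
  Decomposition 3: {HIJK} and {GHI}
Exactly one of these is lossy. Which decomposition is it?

Decomposition 3

Decomposition 1: common = {GI}, closure = {GHIJK} → lossless.
Decomposition 2: common = {GI}, closure = {GHIJK} → lossless.
Decomposition 3: common = {HI}, closure = {HI} → lossy.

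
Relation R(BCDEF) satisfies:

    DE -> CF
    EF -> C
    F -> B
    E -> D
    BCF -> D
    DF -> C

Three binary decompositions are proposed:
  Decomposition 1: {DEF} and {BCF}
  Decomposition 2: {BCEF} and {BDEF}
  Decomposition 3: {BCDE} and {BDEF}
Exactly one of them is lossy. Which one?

Decomposition 1

Decomposition 1: common = {F}, closure = {BF} → lossy.
Decomposition 2: common = {BEF}, closure = {BCDEF} → lossless.
Decomposition 3: common = {BDE}, closure = {BCDEF} → lossless.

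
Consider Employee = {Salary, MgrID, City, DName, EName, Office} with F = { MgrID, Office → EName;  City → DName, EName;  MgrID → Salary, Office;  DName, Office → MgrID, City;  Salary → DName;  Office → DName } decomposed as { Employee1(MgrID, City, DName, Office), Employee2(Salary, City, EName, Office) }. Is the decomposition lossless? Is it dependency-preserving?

lossless but not dependency-preserving

Lossless test: (City, Office)⁺ = {Salary, MgrID, City, DName, EName, Office}, which contains all of one fragment — lossless.
Dependency preservation: the restricted closure of {Salary} across the fragments never reaches {DName}, so Salary → DName cannot be enforced without a join — not preserved.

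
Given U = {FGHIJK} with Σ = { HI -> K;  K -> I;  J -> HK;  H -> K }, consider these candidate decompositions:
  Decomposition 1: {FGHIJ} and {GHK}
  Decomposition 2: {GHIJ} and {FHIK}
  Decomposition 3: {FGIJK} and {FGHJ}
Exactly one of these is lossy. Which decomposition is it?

Decomposition 2

Decomposition 1: common = {GH}, closure = {GHIK} → lossless.
Decomposition 2: common = {HI}, closure = {HIK} → lossy.
Decomposition 3: common = {FGJ}, closure = {FGHIJK} → lossless.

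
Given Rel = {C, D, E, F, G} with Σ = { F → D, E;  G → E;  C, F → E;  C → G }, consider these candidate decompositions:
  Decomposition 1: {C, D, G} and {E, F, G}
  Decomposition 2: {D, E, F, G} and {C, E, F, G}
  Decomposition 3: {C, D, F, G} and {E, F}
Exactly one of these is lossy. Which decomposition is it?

Decomposition 1: common = {G}, closure = {E, G} → lossy.
Decomposition 2: common = {E, F, G}, closure = {D, E, F, G} → lossless.
Decomposition 3: common = {F}, closure = {D, E, F} → lossless.

Decomposition 1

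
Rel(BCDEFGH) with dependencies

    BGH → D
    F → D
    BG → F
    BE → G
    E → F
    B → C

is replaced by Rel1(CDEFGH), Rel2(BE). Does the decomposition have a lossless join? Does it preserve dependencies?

lossy and not dependency-preserving

Lossless test: (E)⁺ = {DEF}, which is a superkey of neither fragment — lossy.
Dependency preservation: the restricted closure of {BGH} across the fragments never reaches {D}, so BGH → D cannot be enforced without a join — not preserved.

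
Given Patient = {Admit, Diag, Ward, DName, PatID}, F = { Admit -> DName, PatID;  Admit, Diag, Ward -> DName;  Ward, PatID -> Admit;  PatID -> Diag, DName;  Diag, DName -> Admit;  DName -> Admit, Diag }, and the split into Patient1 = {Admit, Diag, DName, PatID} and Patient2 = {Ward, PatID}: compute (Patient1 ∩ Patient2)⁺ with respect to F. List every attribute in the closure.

Admit, Diag, DName, PatID

Patient1 ∩ Patient2 = {PatID}.
PatID → Diag, DName applies, adding Diag, DName
Diag, DName → Admit applies, adding Admit
Closure: {Admit, Diag, DName, PatID}.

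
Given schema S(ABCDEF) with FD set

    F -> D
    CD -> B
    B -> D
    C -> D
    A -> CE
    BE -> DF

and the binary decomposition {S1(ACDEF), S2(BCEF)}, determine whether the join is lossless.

Common attributes: S1 ∩ S2 = {CEF}.
Closure of {CEF}: F → D applies, adding D; CD → B applies, adding B. So (CEF)⁺ = {BCDEF}.
This closure contains every attribute of S2, so S1 ∩ S2 → S2. The join is lossless.

Yes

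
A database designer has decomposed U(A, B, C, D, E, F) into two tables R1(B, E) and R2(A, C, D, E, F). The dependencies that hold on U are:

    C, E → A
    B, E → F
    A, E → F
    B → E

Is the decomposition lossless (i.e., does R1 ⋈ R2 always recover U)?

Common attributes: R1 ∩ R2 = {E}.
No dependency enlarges {E}, so (E)⁺ = {E}.
The closure contains neither all of R1 = {B, E} nor all of R2 = {A, C, D, E, F}, so the common attributes are not a superkey of either fragment. The join is lossy.

No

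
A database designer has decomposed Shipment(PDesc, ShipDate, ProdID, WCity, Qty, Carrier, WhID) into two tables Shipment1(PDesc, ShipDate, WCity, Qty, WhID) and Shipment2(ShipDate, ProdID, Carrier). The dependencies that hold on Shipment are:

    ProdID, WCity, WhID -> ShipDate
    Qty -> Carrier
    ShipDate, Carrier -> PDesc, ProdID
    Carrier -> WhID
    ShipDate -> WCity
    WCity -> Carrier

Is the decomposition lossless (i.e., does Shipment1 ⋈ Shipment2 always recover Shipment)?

Yes

Common attributes: Shipment1 ∩ Shipment2 = {ShipDate}.
Closure of {ShipDate}: ShipDate → WCity applies, adding WCity; WCity → Carrier applies, adding Carrier; ShipDate, Carrier → PDesc, ProdID applies, adding PDesc, ProdID; Carrier → WhID applies, adding WhID. So (ShipDate)⁺ = {PDesc, ShipDate, ProdID, WCity, Carrier, WhID}.
This closure contains every attribute of Shipment2, so Shipment1 ∩ Shipment2 → Shipment2. The join is lossless.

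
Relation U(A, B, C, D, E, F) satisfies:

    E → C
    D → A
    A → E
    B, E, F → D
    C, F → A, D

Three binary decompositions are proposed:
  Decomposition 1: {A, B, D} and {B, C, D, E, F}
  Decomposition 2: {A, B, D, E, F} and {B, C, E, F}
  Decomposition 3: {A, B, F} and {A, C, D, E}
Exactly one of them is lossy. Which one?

Decomposition 3

Decomposition 1: common = {B, D}, closure = {A, B, C, D, E} → lossless.
Decomposition 2: common = {B, E, F}, closure = {A, B, C, D, E, F} → lossless.
Decomposition 3: common = {A}, closure = {A, C, E} → lossy.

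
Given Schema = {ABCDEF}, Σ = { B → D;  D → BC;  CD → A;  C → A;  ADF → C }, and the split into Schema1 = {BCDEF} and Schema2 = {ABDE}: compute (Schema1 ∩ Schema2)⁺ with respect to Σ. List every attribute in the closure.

ABCDE

Schema1 ∩ Schema2 = {BDE}.
D → BC applies, adding C
CD → A applies, adding A
Closure: {ABCDE}.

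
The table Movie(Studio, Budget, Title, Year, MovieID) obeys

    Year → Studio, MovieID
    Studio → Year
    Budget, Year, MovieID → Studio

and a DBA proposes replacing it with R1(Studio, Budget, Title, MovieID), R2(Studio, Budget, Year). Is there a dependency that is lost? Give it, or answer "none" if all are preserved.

Year → Studio, MovieID: restricted closure across fragments reaches Studio, MovieID.
Studio → Year lies within R2.
Budget, Year, MovieID → Studio: restricted closure across fragments reaches Studio.
Every dependency is enforceable on the fragments, so the decomposition is dependency-preserving.

none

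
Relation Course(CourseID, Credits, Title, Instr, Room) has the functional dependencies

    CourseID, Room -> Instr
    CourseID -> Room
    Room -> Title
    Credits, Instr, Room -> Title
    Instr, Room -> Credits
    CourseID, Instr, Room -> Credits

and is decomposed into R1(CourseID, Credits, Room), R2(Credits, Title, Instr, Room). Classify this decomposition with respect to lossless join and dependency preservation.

lossy and not dependency-preserving

Lossless test: (Credits, Room)⁺ = {Credits, Title, Room}, which is a superkey of neither fragment — lossy.
Dependency preservation: the restricted closure of {CourseID, Room} across the fragments never reaches {Instr}, so CourseID, Room → Instr cannot be enforced without a join — not preserved.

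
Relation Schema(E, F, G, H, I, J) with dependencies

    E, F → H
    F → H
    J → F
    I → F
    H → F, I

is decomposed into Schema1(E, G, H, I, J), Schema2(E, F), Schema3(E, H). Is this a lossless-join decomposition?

Chase test. Columns are E, F, G, H, I, J; row i has aⱼ where attribute j ∈ Schemai, else bᵢⱼ.
Initial tableau (one row per fragment):
  row 1: a1 b12 a3 a4 a5 a6
  row 2: a1 a2 b23 b24 b25 b26
  row 3: a1 b32 b33 a4 b35 b36
Rows 1 and 3 agree on H; apply H→F, I and equate their F, I entries.
No row becomes fully distinguished — the join is lossy.

No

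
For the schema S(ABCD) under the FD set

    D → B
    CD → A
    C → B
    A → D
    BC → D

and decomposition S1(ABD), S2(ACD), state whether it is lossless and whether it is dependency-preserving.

Lossless test: (AD)⁺ = {ABD}, which contains all of one fragment — lossless.
Dependency preservation: C → B; BC → D are not contained in any single fragment, but the restricted closure of each left-hand side across the fragments still reaches the right-hand side; the remaining FDs each lie inside some fragment. All dependencies are preserved.

lossless and dependency-preserving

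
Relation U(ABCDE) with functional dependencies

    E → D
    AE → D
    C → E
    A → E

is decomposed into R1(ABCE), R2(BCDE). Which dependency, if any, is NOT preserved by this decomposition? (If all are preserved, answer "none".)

none

E → D lies within R2.
AE → D: restricted closure across fragments reaches D.
C → E lies within R1.
A → E lies within R1.
Every dependency is enforceable on the fragments, so the decomposition is dependency-preserving.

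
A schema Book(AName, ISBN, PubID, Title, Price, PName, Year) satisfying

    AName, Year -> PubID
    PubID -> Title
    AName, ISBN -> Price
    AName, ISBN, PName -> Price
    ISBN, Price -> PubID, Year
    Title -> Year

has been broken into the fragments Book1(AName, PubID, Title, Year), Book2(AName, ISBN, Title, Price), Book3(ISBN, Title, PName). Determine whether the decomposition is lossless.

Chase test. Columns are AName, ISBN, PubID, Title, Price, PName, Year; row i has aⱼ where attribute j ∈ Booki, else bᵢⱼ.
Initial tableau (one row per fragment):
  row 1: a1 b12 a3 a4 b15 b16 a7
  row 2: a1 a2 b23 a4 a5 b26 b27
  row 3: b31 a2 b33 a4 b35 a6 b37
Rows 1 and 2 agree on Title; apply Title→Year and equate their Year entries.
Rows 1 and 3 agree on Title; apply Title→Year and equate their Year entries.
Rows 1 and 2 agree on AName, Year; apply AName, Year→PubID and equate their PubID entries.
No row becomes fully distinguished — the join is lossy.

No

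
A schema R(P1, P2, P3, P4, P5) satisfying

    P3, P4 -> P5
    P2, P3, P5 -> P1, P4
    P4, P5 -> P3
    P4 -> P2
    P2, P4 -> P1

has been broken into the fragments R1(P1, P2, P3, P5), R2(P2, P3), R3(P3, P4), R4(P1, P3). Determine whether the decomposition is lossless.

Chase test. Columns are P1, P2, P3, P4, P5; row i has aⱼ where attribute j ∈ Ri, else bᵢⱼ.
Initial tableau (one row per fragment):
  row 1: a1 a2 a3 b14 a5
  row 2: b21 a2 a3 b24 b25
  row 3: b31 b32 a3 a4 b35
  row 4: a1 b42 a3 b44 b45
No row becomes fully distinguished — the join is lossy.

No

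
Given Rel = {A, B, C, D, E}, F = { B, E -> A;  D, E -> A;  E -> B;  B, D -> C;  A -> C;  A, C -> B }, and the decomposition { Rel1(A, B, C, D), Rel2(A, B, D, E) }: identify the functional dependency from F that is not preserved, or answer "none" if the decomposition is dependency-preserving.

B, E → A lies within Rel2.
D, E → A lies within Rel2.
E → B lies within Rel2.
B, D → C lies within Rel1.
A → C lies within Rel1.
A, C → B lies within Rel1.
Every dependency is enforceable on the fragments, so the decomposition is dependency-preserving.

none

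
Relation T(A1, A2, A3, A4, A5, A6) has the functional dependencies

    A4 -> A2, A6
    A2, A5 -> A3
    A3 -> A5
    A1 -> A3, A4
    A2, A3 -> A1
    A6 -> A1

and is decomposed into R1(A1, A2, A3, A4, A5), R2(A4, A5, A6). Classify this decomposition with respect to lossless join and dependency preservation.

Lossless test: (A4, A5)⁺ = {A1, A2, A3, A4, A5, A6}, which contains all of one fragment — lossless.
Dependency preservation: A4 → A2, A6; A6 → A1 are not contained in any single fragment, but the restricted closure of each left-hand side across the fragments still reaches the right-hand side; the remaining FDs each lie inside some fragment. All dependencies are preserved.

lossless and dependency-preserving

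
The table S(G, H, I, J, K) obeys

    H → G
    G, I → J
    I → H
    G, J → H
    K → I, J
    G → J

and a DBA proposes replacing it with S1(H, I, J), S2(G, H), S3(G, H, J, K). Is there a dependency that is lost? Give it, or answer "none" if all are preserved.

K → I, J

Check K → I, J: no single fragment contains all of {I, J, K}, and the restricted closure of {K} across the fragments never reaches {I, J}.
H → G is preserved.
G, I → J is preserved.
I → H is preserved.
G, J → H is preserved.
G → J is preserved.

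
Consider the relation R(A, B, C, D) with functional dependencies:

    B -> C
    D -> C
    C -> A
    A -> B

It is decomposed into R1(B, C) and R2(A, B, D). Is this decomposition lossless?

Yes

Common attributes: R1 ∩ R2 = {B}.
Closure of {B}: B → C applies, adding C; C → A applies, adding A. So (B)⁺ = {A, B, C}.
This closure contains every attribute of R1, so R1 ∩ R2 → R1. The join is lossless.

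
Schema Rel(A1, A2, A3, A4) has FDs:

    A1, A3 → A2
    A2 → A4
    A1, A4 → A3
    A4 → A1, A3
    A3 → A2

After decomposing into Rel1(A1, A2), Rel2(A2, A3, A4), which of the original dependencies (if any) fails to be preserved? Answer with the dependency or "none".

A1, A3 → A2: restricted closure across fragments reaches A2.
A2 → A4 lies within Rel2.
A1, A4 → A3: restricted closure across fragments reaches A3.
A4 → A1, A3: restricted closure across fragments reaches A1, A3.
A3 → A2 lies within Rel2.
Every dependency is enforceable on the fragments, so the decomposition is dependency-preserving.

none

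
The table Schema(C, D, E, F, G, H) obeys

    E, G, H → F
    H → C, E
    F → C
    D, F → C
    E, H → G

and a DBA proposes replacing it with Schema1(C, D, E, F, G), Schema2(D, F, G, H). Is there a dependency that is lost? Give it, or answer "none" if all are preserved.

H → C, E

Check H → C, E: no single fragment contains all of {C, E, H}, and the restricted closure of {H} across the fragments never reaches {C, E}.
E, G, H → F is preserved.
F → C is preserved.
D, F → C is preserved.
E, H → G is preserved.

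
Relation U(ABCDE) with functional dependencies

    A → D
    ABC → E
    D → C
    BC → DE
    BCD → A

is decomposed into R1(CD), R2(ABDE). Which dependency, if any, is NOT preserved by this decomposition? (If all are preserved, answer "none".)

Check BC → DE: no single fragment contains all of {BCDE}, and the restricted closure of {BC} across the fragments never reaches {DE}.
A → D is preserved.
ABC → E is preserved.
D → C is preserved.
BCD → A is preserved.

BC → DE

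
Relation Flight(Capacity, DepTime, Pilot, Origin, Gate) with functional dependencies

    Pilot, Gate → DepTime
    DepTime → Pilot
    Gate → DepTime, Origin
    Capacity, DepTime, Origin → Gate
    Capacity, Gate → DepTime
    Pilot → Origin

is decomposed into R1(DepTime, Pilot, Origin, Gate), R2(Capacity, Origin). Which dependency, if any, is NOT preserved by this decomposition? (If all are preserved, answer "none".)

Check Capacity, DepTime, Origin → Gate: no single fragment contains all of {Capacity, DepTime, Origin, Gate}, and the restricted closure of {Capacity, DepTime, Origin} across the fragments never reaches {Gate}.
Pilot, Gate → DepTime is preserved.
DepTime → Pilot is preserved.
Gate → DepTime, Origin is preserved.
Capacity, Gate → DepTime is preserved.
Pilot → Origin is preserved.

Capacity, DepTime, Origin → Gate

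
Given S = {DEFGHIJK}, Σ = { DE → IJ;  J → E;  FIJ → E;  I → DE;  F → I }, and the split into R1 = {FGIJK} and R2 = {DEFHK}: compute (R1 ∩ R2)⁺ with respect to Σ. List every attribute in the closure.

R1 ∩ R2 = {FK}.
F → I applies, adding I
I → DE applies, adding DE
DE → IJ applies, adding J
Closure: {DEFIJK}.

DEFIJK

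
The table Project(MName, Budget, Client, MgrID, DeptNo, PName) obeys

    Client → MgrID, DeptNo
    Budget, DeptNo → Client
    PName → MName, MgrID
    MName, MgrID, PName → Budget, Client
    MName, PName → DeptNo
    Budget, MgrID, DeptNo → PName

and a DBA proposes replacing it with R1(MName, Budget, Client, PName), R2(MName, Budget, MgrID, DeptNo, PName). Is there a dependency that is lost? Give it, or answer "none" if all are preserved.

Check Client → MgrID, DeptNo: no single fragment contains all of {Client, MgrID, DeptNo}, and the restricted closure of {Client} across the fragments never reaches {MgrID, DeptNo}.
Budget, DeptNo → Client is preserved.
PName → MName, MgrID is preserved.
MName, MgrID, PName → Budget, Client is preserved.
MName, PName → DeptNo is preserved.
Budget, MgrID, DeptNo → PName is preserved.

Client → MgrID, DeptNo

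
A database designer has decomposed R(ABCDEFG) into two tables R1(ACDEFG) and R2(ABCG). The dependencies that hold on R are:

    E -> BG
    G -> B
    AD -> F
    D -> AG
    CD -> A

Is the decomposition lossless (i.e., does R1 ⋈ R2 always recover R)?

Yes

Common attributes: R1 ∩ R2 = {ACG}.
Closure of {ACG}: G → B applies, adding B. So (ACG)⁺ = {ABCG}.
This closure contains every attribute of R2, so R1 ∩ R2 → R2. The join is lossless.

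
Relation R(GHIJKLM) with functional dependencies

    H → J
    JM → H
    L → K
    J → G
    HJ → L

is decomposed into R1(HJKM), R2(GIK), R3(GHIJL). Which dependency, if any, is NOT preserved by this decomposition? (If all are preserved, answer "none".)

L → K

Check L → K: no single fragment contains all of {KL}, and the restricted closure of {L} across the fragments never reaches {K}.
H → J is preserved.
JM → H is preserved.
J → G is preserved.
HJ → L is preserved.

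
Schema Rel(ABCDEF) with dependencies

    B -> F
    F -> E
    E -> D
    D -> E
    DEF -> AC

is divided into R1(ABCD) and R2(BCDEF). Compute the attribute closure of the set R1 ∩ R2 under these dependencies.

R1 ∩ R2 = {BCD}.
B → F applies, adding F
F → E applies, adding E
DEF → AC applies, adding A
Closure: {ABCDEF}.

ABCDEF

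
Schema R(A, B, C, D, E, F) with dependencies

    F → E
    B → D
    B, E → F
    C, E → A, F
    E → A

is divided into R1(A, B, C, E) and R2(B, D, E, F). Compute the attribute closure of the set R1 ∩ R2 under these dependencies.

A, B, D, E, F

R1 ∩ R2 = {B, E}.
B → D applies, adding D
B, E → F applies, adding F
E → A applies, adding A
Closure: {A, B, D, E, F}.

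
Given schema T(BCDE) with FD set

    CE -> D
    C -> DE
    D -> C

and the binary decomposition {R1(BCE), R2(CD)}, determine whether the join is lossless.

Common attributes: R1 ∩ R2 = {C}.
Closure of {C}: C → DE applies, adding DE. So (C)⁺ = {CDE}.
This closure contains every attribute of R2, so R1 ∩ R2 → R2. The join is lossless.

Yes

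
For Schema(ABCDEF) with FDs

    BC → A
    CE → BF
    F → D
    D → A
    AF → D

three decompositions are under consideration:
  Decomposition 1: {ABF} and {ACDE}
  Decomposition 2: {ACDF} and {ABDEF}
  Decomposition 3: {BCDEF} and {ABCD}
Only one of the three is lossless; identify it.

Decomposition 3

Decomposition 1: common = {A}, closure = {A} → lossy.
Decomposition 2: common = {ADF}, closure = {ADF} → lossy.
Decomposition 3: common = {BCD}, closure = {ABCD} → lossless.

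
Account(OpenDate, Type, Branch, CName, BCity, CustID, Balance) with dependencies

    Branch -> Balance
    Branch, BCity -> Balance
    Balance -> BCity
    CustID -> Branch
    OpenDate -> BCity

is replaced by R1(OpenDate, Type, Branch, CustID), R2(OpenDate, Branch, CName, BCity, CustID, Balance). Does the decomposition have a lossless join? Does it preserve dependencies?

lossy but dependency-preserving

Lossless test: (OpenDate, Branch, CustID)⁺ = {OpenDate, Branch, BCity, CustID, Balance}, which is a superkey of neither fragment — lossy.
Dependency preservation: every FD's attributes lie within a single fragment, so each can be enforced locally — preserved.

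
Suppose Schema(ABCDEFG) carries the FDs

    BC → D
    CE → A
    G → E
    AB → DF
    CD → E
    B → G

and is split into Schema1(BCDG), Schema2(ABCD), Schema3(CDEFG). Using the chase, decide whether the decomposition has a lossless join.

No

Chase test. Columns are ABCDEFG; row i has aⱼ where attribute j ∈ Schemai, else bᵢⱼ.
Initial tableau (one row per fragment):
  row 1: b11 a2 a3 a4 b15 b16 a7
  row 2: a1 a2 a3 a4 b25 b26 b27
  row 3: b31 b32 a3 a4 a5 a6 a7
Rows 1 and 3 agree on G; apply G→E and equate their E entries.
Rows 1 and 2 agree on CD; apply CD→E and equate their E entries.
Rows 1 and 2 agree on B; apply B→G and equate their G entries.
Rows 1 and 2 agree on CE; apply CE→A and equate their A entries.
Rows 1 and 3 agree on CE; apply CE→A and equate their A entries.
Rows 1 and 2 agree on AB; apply AB→DF and equate their DF entries.
No row becomes fully distinguished — the join is lossy.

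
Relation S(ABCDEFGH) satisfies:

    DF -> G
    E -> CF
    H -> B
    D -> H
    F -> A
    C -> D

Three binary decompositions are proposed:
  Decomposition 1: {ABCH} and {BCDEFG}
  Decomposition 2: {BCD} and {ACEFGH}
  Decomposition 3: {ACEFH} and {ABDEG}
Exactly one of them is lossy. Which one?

Decomposition 1

Decomposition 1: common = {BC}, closure = {BCDH} → lossy.
Decomposition 2: common = {C}, closure = {BCDH} → lossless.
Decomposition 3: common = {AE}, closure = {ABCDEFGH} → lossless.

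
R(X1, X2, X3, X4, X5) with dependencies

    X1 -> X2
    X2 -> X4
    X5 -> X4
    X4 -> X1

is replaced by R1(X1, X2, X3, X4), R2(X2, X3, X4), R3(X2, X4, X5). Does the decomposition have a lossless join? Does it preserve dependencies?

lossy but dependency-preserving

Lossless test (chase): Rows 1 and 2 agree on X4; apply X4→X1 and equate their X1 entries. Rows 1 and 3 agree on X4; apply X4→X1 and equate their X1 entries. No row becomes fully distinguished — the join is lossy.
Dependency preservation: every FD's attributes lie within a single fragment, so each can be enforced locally — preserved.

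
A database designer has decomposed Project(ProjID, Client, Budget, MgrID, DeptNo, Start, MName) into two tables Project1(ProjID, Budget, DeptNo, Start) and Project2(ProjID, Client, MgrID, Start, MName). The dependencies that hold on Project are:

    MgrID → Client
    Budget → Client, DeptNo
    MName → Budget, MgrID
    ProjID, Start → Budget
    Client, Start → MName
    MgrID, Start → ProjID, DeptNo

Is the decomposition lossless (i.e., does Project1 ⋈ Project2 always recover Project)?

Common attributes: Project1 ∩ Project2 = {ProjID, Start}.
Closure of {ProjID, Start}: ProjID, Start → Budget applies, adding Budget; Budget → Client, DeptNo applies, adding Client, DeptNo; Client, Start → MName applies, adding MName; MName → Budget, MgrID applies, adding MgrID. So (ProjID, Start)⁺ = {ProjID, Client, Budget, MgrID, DeptNo, Start, MName}.
This closure contains every attribute of Project1, so Project1 ∩ Project2 → Project1. The join is lossless.

Yes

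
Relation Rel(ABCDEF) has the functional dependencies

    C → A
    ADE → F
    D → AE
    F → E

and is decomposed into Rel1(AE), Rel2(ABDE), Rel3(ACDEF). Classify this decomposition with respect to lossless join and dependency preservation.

lossy but dependency-preserving

Lossless test (chase): Rows 2 and 3 agree on ADE; apply ADE→F and equate their F entries. No row becomes fully distinguished — the join is lossy.
Dependency preservation: every FD's attributes lie within a single fragment, so each can be enforced locally — preserved.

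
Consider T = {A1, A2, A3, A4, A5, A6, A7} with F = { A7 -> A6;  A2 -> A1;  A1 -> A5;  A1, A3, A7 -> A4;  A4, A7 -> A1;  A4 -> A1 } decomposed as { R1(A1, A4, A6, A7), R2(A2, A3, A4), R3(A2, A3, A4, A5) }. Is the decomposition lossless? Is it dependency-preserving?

lossy and not dependency-preserving

Lossless test (chase): Rows 2 and 3 agree on A2; apply A2→A1 and equate their A1 entries. Rows 2 and 3 agree on A1; apply A1→A5 and equate their A5 entries. Rows 1 and 2 agree on A4; apply A4→A1 and equate their A1 entries. Rows 1 and 2 agree on A1; apply A1→A5 and equate their A5 entries. No row becomes fully distinguished — the join is lossy.
Dependency preservation: the restricted closure of {A2} across the fragments never reaches {A1}, so A2 → A1 cannot be enforced without a join — not preserved.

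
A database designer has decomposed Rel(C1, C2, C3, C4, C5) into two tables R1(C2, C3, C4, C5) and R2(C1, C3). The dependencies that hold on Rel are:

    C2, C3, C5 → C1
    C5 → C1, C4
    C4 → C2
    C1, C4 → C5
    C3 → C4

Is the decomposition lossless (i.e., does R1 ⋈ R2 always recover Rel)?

No

Common attributes: R1 ∩ R2 = {C3}.
Closure of {C3}: C3 → C4 applies, adding C4; C4 → C2 applies, adding C2. So (C3)⁺ = {C2, C3, C4}.
The closure contains neither all of R1 = {C2, C3, C4, C5} nor all of R2 = {C1, C3}, so the common attributes are not a superkey of either fragment. The join is lossy.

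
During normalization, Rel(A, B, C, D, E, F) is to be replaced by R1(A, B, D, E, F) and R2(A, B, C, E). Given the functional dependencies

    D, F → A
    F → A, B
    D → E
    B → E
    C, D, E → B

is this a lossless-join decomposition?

No

Common attributes: R1 ∩ R2 = {A, B, E}.
No dependency enlarges {A, B, E}, so (A, B, E)⁺ = {A, B, E}.
The closure contains neither all of R1 = {A, B, D, E, F} nor all of R2 = {A, B, C, E}, so the common attributes are not a superkey of either fragment. The join is lossy.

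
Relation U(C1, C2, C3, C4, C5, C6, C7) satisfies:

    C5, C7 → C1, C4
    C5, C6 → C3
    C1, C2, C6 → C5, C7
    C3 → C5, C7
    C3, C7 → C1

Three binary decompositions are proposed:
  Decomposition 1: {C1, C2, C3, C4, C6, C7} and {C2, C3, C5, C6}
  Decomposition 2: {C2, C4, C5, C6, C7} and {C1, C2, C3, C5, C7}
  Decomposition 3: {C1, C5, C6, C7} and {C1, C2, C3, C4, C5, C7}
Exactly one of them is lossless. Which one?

Decomposition 1: common = {C2, C3, C6}, closure = {C1, C2, C3, C4, C5, C6, C7} → lossless.
Decomposition 2: common = {C2, C5, C7}, closure = {C1, C2, C4, C5, C7} → lossy.
Decomposition 3: common = {C1, C5, C7}, closure = {C1, C4, C5, C7} → lossy.

Decomposition 1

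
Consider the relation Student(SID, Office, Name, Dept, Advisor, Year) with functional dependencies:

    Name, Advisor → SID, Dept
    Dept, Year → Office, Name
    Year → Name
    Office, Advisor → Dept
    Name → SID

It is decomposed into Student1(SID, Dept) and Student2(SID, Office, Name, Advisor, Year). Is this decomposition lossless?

No

Common attributes: Student1 ∩ Student2 = {SID}.
No dependency enlarges {SID}, so (SID)⁺ = {SID}.
The closure contains neither all of Student1 = {SID, Dept} nor all of Student2 = {SID, Office, Name, Advisor, Year}, so the common attributes are not a superkey of either fragment. The join is lossy.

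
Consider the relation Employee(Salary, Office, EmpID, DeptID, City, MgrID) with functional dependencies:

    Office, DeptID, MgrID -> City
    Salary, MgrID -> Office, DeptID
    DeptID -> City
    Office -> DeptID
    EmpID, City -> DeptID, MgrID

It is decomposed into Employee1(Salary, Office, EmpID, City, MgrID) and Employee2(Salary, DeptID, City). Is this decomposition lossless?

No

Common attributes: Employee1 ∩ Employee2 = {Salary, City}.
No dependency enlarges {Salary, City}, so (Salary, City)⁺ = {Salary, City}.
The closure contains neither all of Employee1 = {Salary, Office, EmpID, City, MgrID} nor all of Employee2 = {Salary, DeptID, City}, so the common attributes are not a superkey of either fragment. The join is lossy.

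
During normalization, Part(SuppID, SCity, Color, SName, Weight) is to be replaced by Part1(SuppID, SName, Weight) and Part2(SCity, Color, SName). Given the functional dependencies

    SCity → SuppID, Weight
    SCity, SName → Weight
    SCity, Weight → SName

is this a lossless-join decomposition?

Common attributes: Part1 ∩ Part2 = {SName}.
No dependency enlarges {SName}, so (SName)⁺ = {SName}.
The closure contains neither all of Part1 = {SuppID, SName, Weight} nor all of Part2 = {SCity, Color, SName}, so the common attributes are not a superkey of either fragment. The join is lossy.

No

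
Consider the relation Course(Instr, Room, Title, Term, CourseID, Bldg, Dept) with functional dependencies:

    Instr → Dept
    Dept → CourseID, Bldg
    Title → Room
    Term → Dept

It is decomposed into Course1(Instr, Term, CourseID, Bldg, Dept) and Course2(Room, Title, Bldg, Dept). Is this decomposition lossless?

Common attributes: Course1 ∩ Course2 = {Bldg, Dept}.
Closure of {Bldg, Dept}: Dept → CourseID, Bldg applies, adding CourseID. So (Bldg, Dept)⁺ = {CourseID, Bldg, Dept}.
The closure contains neither all of Course1 = {Instr, Term, CourseID, Bldg, Dept} nor all of Course2 = {Room, Title, Bldg, Dept}, so the common attributes are not a superkey of either fragment. The join is lossy.

No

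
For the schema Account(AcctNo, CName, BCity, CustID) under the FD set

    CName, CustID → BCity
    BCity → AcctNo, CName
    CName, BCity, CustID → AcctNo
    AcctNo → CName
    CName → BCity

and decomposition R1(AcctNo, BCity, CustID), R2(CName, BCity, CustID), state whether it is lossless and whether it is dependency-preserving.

Lossless test: (BCity, CustID)⁺ = {AcctNo, CName, BCity, CustID}, which contains all of one fragment — lossless.
Dependency preservation: BCity → AcctNo, CName; CName, BCity, CustID → AcctNo; AcctNo → CName are not contained in any single fragment, but the restricted closure of each left-hand side across the fragments still reaches the right-hand side; the remaining FDs each lie inside some fragment. All dependencies are preserved.

lossless and dependency-preserving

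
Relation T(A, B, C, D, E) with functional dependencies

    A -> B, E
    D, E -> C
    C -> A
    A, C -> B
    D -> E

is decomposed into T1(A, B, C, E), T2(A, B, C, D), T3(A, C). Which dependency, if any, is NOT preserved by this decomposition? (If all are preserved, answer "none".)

A → B, E lies within T1.
D, E → C: restricted closure across fragments reaches C.
C → A lies within T1.
A, C → B lies within T1.
D → E: restricted closure across fragments reaches E.
Every dependency is enforceable on the fragments, so the decomposition is dependency-preserving.

none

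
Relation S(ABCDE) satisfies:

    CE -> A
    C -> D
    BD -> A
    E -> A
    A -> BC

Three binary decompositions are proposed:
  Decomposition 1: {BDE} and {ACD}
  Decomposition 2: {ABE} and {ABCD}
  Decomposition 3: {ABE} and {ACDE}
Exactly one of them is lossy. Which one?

Decomposition 1: common = {D}, closure = {D} → lossy.
Decomposition 2: common = {AB}, closure = {ABCD} → lossless.
Decomposition 3: common = {AE}, closure = {ABCDE} → lossless.

Decomposition 1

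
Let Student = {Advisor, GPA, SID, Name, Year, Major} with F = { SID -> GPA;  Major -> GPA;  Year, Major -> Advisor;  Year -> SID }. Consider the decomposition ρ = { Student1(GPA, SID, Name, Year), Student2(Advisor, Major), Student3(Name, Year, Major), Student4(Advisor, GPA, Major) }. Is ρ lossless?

Chase test. Columns are Advisor, GPA, SID, Name, Year, Major; row i has aⱼ where attribute j ∈ Studenti, else bᵢⱼ.
Initial tableau (one row per fragment):
  row 1: b11 a2 a3 a4 a5 b16
  row 2: a1 b22 b23 b24 b25 a6
  row 3: b31 b32 b33 a4 a5 a6
  row 4: a1 a2 b43 b44 b45 a6
Rows 2 and 3 agree on Major; apply Major→GPA and equate their GPA entries.
Rows 2 and 4 agree on Major; apply Major→GPA and equate their GPA entries.
Rows 1 and 3 agree on Year; apply Year→SID and equate their SID entries.
No row becomes fully distinguished — the join is lossy.

No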